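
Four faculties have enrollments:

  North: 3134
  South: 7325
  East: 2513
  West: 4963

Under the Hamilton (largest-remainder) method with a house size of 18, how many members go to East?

3

Total 17935; standard divisor 17935/18 ≈ 996.389.
Standard quotas: North 3.1454, South 7.3515, East 2.5221, West 4.9810.
Lower quotas: North 3, South 7, East 2, West 4 (sum 16, leaving 2 seats).
Remainders in descending order: West 0.9810, East 0.5221, South 0.3515, North 0.1454.
Largest remainders: West, East receive the extra seats.
East receives 3.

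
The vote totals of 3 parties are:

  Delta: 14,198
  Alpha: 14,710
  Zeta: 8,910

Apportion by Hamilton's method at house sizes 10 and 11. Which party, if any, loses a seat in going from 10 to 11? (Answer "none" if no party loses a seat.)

none

At 10 seats: Delta 4, Alpha 4, Zeta 2.
At 11 seats: Delta 4, Alpha 4, Zeta 3.
No party's allocation decreased.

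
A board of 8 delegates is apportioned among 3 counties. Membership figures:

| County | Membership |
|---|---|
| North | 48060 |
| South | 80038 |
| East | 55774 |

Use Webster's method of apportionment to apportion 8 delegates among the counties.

Standard divisor 183872/8 ≈ 22984; standard quotas: North 2.091, South 3.482, East 2.427.
Rounding to the nearest integer gives 2, 3, 2 = 7 seats, so the divisor must be adjusted.
With modified divisor 22600: modified quotas North 2.127, South 3.542, East 2.468.
Rounding to the nearest integer: North 2, South 4, East 2 (total 8).

North 2, South 4, East 2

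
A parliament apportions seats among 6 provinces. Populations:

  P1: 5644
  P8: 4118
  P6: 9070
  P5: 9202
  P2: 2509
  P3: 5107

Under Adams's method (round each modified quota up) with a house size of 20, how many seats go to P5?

Standard divisor 35650/20 ≈ 1782.5; standard quotas: P1 3.166, P8 2.310, P6 5.088, P5 5.162, P2 1.408, P3 2.865.
Rounding up gives 4, 3, 6, 6, 2, 3 = 24 seats, so the divisor must be adjusted.
With modified divisor 2200: modified quotas P1 2.565, P8 1.872, P6 4.123, P5 4.183, P2 1.140, P3 2.321.
Rounding up: P1 3, P8 2, P6 5, P5 5, P2 2, P3 3 (total 20).
P5 receives 5.

5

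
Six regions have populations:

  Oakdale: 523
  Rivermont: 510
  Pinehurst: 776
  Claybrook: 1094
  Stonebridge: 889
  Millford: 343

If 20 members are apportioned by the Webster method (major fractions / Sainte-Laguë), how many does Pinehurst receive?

4

Standard divisor 4135/20 ≈ 206.75; standard quotas: Oakdale 2.530, Rivermont 2.467, Pinehurst 3.753, Claybrook 5.291, Stonebridge 4.300, Millford 1.659.
Rounding to the nearest integer gives Oakdale 3, Rivermont 2, Pinehurst 4, Claybrook 5, Stonebridge 4, Millford 2 — total 20, matching the house size, so no adjustment is needed.
Pinehurst receives 4.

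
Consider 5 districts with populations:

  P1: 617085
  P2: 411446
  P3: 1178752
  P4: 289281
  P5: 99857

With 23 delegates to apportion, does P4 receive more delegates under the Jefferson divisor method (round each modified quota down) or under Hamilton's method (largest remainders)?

Hamilton

Jefferson: P1 6, P2 4, P3 11, P4 2, P5 0.
Hamilton: P1 5, P2 4, P3 10, P4 3, P5 1.
P4 gets 2 under Jefferson and 3 under Hamilton.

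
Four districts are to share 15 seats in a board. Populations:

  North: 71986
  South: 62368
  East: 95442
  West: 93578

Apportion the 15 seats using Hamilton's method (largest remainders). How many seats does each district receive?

The standard divisor is 323374/15 ≈ 21558.267.
Standard quotas: North 3.3391, South 2.8930, East 4.4272, West 4.3407.
Lower quotas: North 3, South 2, East 4, West 4 (sum 13, leaving 2 seats).
Remainders in descending order: South 0.8930, East 0.4272, West 0.3407, North 0.3391.
The surplus seats go to South, East.

North: 3, South: 3, East: 5, West: 4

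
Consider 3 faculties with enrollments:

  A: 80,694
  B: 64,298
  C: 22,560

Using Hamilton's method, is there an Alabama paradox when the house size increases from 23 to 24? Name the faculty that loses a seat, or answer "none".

none

At 23 seats: A 11, B 9, C 3.
At 24 seats: A 12, B 9, C 3.
No faculty's allocation decreased.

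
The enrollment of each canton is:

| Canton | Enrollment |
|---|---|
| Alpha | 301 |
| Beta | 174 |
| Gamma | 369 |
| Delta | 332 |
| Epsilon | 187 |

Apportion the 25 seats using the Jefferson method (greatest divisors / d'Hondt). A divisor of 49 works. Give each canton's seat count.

With modified divisor 49: modified quotas Alpha 6.143, Beta 3.551, Gamma 7.531, Delta 6.776, Epsilon 3.816.
Rounding down: Alpha 6, Beta 3, Gamma 7, Delta 6, Epsilon 3 (total 25).

Alpha 6, Beta 3, Gamma 7, Delta 6, Epsilon 3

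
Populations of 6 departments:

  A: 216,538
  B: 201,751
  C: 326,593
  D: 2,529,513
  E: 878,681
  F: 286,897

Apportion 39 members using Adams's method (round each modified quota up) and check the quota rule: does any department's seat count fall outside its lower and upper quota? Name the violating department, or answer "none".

Standard quotas: A 1.902, B 1.772, C 2.869, D 22.219, E 7.718, F 2.520.
Adams allocation: A 2, B 2, C 3, D 21, E 8, F 3.
D has quota 22.219 (lower 22, upper 23) but receives 21 — outside the quota interval.

D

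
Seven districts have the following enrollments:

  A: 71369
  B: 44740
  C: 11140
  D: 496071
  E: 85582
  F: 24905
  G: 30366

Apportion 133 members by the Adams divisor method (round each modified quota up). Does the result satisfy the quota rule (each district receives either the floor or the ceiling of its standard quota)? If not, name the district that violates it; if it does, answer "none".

D

Standard quotas: A 12.421, B 7.787, C 1.939, D 86.338, E 14.895, F 4.335, G 5.285.
Adams allocation: A 13, B 8, C 2, D 84, E 15, F 5, G 6.
D has quota 86.338 (lower 86, upper 87) but receives 84 — outside the quota interval.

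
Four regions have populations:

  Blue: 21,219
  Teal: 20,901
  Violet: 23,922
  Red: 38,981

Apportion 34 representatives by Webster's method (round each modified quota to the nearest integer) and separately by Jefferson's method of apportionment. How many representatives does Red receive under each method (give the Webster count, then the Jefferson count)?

12 and 13

Webster: Blue 7, Teal 7, Violet 8, Red 12.
Jefferson: Blue 7, Teal 6, Violet 8, Red 13.
Red gets 12 under Webster and 13 under Jefferson.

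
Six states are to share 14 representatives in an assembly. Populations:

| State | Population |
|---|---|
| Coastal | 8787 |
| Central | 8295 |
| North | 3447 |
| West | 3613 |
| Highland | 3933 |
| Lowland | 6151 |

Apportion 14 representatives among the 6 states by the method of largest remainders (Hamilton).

Standard divisor: 34226 ÷ 14 ≈ 2444.714.
Standard quotas: Coastal 3.5943, Central 3.3930, North 1.4100, West 1.4779, Highland 1.6088, Lowland 2.5160.
Lower quotas: Coastal 3, Central 3, North 1, West 1, Highland 1, Lowland 2 (sum 11, leaving 3 seats).
Remainders in descending order: Highland 0.6088, Coastal 0.5943, Lowland 0.5160, West 0.4779, North 0.4100, Central 0.3930.
Largest remainders: Highland, Coastal, Lowland receive the extra seats.

Coastal 4, Central 3, North 1, West 1, Highland 2, Lowland 3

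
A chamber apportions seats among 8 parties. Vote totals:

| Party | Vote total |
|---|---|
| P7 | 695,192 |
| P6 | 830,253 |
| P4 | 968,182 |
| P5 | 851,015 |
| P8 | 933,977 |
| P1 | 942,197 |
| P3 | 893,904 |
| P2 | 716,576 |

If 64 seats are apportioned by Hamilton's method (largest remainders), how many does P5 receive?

Standard divisor: 6831296 ÷ 64 = 106739.
Standard quotas: P7 6.5130, P6 7.7783, P4 9.0706, P5 7.9729, P8 8.7501, P1 8.8271, P3 8.3747, P2 6.7133.
Lower quotas: P7 6, P6 7, P4 9, P5 7, P8 8, P1 8, P3 8, P2 6 (sum 59, leaving 5 seats).
Remainders in descending order: P5 0.9729, P1 0.8271, P6 0.7783, P8 0.7501, P2 0.7133, P7 0.5130, P3 0.3747, P4 0.0706.
The surplus seats go to P5, P1, P6, P8, P2.
P5 receives 8.

8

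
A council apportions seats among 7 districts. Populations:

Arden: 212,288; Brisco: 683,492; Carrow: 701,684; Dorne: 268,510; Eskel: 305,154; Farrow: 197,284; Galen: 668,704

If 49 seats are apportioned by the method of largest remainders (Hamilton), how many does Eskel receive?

Total 3037116; standard divisor 3037116/49 ≈ 61981.959.
Standard quotas: Arden 3.4250, Brisco 11.0273, Carrow 11.3208, Dorne 4.3321, Eskel 4.9233, Farrow 3.1829, Galen 10.7887.
Lower quotas: Arden 3, Brisco 11, Carrow 11, Dorne 4, Eskel 4, Farrow 3, Galen 10 (sum 46, leaving 3 seats).
Remainders in descending order: Eskel 0.9233, Galen 0.7887, Arden 0.4250, Dorne 0.3321, Carrow 0.3208, Farrow 0.1829, Brisco 0.0273.
Largest remainders: Eskel, Galen, Arden receive the extra seats.
Eskel receives 5.

5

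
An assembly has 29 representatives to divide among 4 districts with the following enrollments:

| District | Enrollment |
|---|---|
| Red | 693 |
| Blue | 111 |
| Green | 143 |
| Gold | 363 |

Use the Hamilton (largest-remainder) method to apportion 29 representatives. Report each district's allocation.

Red: 15; Blue: 3; Green: 3; Gold: 8

Standard divisor: 1310 ÷ 29 ≈ 45.172.
Standard quotas: Red 15.341, Blue 2.457, Green 3.166, Gold 8.036.
Lower quotas: Red 15, Blue 2, Green 3, Gold 8 (sum 28, leaving 1 seat).
Remainders in descending order: Blue 0.457, Red 0.341, Green 0.166, Gold 0.036.
The surplus seat goes to Blue.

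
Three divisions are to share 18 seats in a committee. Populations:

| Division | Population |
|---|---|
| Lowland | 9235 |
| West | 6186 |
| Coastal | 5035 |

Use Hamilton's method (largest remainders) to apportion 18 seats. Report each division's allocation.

Total 20456; standard divisor 20456/18 ≈ 1136.444.
Standard quotas: Lowland 8.1262, West 5.4433, Coastal 4.4305.
Lower quotas: Lowland 8, West 5, Coastal 4 (sum 17, leaving 1 seat).
Remainders in descending order: West 0.4433, Coastal 0.4305, Lowland 0.1262.
The surplus seat goes to West.

Lowland: 8, West: 6, Coastal: 4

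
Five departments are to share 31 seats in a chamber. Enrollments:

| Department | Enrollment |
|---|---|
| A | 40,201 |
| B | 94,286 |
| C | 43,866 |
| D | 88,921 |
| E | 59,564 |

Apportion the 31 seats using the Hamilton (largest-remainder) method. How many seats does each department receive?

Standard divisor: 326838 ÷ 31 ≈ 10543.161.
Standard quotas: A 3.8130, B 8.9429, C 4.1606, D 8.4340, E 5.6495.
Lower quotas: A 3, B 8, C 4, D 8, E 5 (sum 28, leaving 3 seats).
Remainders in descending order: B 0.9429, A 0.8130, E 0.6495, D 0.4340, C 0.1606.
The surplus seats go to B, A, E.

A: 4; B: 9; C: 4; D: 8; E: 6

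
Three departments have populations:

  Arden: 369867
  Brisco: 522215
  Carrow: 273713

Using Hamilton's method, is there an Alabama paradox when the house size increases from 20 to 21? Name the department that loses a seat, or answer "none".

At 20 seats: Arden 6, Brisco 9, Carrow 5.
At 21 seats: Arden 7, Brisco 9, Carrow 5.
No department's allocation decreased.

none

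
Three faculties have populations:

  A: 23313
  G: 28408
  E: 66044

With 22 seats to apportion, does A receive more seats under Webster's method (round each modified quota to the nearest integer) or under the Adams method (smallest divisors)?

Webster: A 4, G 5, E 13.
Adams: A 5, G 5, E 12.
A gets 4 under Webster and 5 under Adams.

Adams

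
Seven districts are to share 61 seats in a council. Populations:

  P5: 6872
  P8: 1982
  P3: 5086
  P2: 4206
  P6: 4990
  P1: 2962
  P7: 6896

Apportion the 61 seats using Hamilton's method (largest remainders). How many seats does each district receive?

P5 13, P8 4, P3 9, P2 8, P6 9, P1 5, P7 13

Total 32994; standard divisor 32994/61 ≈ 540.885.
Standard quotas: P5 12.7051, P8 3.6644, P3 9.4031, P2 7.7761, P6 9.2256, P1 5.4762, P7 12.7495.
Lower quotas: P5 12, P8 3, P3 9, P2 7, P6 9, P1 5, P7 12 (sum 57, leaving 4 seats).
Remainders in descending order: P2 0.7761, P7 0.7495, P5 0.7051, P8 0.6644, P1 0.4762, P3 0.4031, P6 0.2256.
The surplus seats go to P2, P7, P5, P8.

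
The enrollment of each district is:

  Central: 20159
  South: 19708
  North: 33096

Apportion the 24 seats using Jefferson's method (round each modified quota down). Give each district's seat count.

Central=7, South=6, North=11

Standard divisor 72963/24 ≈ 3040.125; standard quotas: Central 6.631, South 6.483, North 10.886.
Rounding down gives 6, 6, 10 = 22 seats, so the divisor must be adjusted.
With modified divisor 2850: modified quotas Central 7.073, South 6.915, North 11.613.
Rounding down: Central 7, South 6, North 11 (total 24).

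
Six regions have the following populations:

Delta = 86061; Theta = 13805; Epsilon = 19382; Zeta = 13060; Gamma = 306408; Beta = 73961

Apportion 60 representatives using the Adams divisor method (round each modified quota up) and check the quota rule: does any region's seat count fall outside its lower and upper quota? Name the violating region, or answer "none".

Gamma

Standard quotas: Delta 10.072, Theta 1.616, Epsilon 2.268, Zeta 1.528, Gamma 35.860, Beta 8.656.
Adams allocation: Delta 10, Theta 2, Epsilon 3, Zeta 2, Gamma 34, Beta 9.
Gamma has quota 35.860 (lower 35, upper 36) but receives 34 — outside the quota interval.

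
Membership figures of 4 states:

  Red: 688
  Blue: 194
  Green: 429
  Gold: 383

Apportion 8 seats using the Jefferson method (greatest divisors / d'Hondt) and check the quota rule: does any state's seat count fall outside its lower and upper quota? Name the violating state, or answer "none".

Standard quotas: Red 3.249, Blue 0.916, Green 2.026, Gold 1.809.
Jefferson allocation: Red 3, Blue 1, Green 2, Gold 2.
Every allocation lies between the lower and upper quota.

none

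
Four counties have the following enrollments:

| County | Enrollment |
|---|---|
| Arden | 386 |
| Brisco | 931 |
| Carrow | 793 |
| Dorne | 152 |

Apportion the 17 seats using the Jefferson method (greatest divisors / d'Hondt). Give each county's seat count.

Arden 3, Brisco 7, Carrow 6, Dorne 1

Standard divisor 2262/17 ≈ 133.059; standard quotas: Arden 2.901, Brisco 6.997, Carrow 5.960, Dorne 1.142.
Rounding down gives 2, 6, 5, 1 = 14 seats, so the divisor must be adjusted.
With modified divisor 120: modified quotas Arden 3.217, Brisco 7.758, Carrow 6.608, Dorne 1.267.
Rounding down: Arden 3, Brisco 7, Carrow 6, Dorne 1 (total 17).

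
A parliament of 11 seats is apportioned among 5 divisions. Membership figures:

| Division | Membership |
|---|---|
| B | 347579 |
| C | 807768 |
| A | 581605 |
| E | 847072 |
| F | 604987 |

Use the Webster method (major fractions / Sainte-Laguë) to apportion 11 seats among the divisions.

B 1; C 3; A 2; E 3; F 2

Standard divisor 3189011/11 ≈ 289910.091; standard quotas: B 1.199, C 2.786, A 2.006, E 2.922, F 2.087.
Rounding to the nearest integer gives B 1, C 3, A 2, E 3, F 2 — total 11, matching the house size, so no adjustment is needed.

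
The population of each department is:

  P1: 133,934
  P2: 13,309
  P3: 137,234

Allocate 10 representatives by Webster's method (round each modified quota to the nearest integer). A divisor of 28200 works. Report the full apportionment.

P1 5, P2 0, P3 5

With modified divisor 28200: modified quotas P1 4.749, P2 0.472, P3 4.866.
Rounding to the nearest integer: P1 5, P2 0, P3 5 (total 10).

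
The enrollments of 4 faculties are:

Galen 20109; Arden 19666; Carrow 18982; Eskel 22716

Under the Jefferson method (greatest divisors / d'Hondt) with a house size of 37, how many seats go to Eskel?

10

Standard divisor 81473/37 ≈ 2201.973; standard quotas: Galen 9.132, Arden 8.931, Carrow 8.620, Eskel 10.316.
Rounding down gives 9, 8, 8, 10 = 35 seats, so the divisor must be adjusted.
With modified divisor 2100: modified quotas Galen 9.576, Arden 9.365, Carrow 9.039, Eskel 10.817.
Rounding down: Galen 9, Arden 9, Carrow 9, Eskel 10 (total 37).
Eskel receives 10.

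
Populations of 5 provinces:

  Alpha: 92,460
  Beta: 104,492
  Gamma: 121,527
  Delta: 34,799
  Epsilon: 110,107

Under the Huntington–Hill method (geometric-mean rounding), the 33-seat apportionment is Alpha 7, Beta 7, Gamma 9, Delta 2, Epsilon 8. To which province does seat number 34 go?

Delta

Priority for the next seat is population ÷ (√(s·(s+1))).
Priorities: Alpha 12355.487, Beta 13963.331, Gamma 12810.071, Delta 14206.632, Epsilon 12976.234.
Highest priority: Delta.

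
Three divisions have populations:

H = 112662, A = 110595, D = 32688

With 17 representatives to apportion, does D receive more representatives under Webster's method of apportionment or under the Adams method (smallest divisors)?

Adams

Webster: H 8, A 7, D 2.
Adams: H 7, A 7, D 3.
D gets 2 under Webster and 3 under Adams.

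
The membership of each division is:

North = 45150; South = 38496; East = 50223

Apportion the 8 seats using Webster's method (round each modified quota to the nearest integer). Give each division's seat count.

Standard divisor 133869/8 ≈ 16733.625; standard quotas: North 2.698, South 2.301, East 3.001.
Rounding to the nearest integer gives North 3, South 2, East 3 — total 8, matching the house size, so no adjustment is needed.

North 3, South 2, East 3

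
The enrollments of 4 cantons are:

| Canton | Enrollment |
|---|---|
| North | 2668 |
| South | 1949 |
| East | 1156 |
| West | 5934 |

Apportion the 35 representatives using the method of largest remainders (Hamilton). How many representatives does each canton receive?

Total 11707; standard divisor 11707/35 ≈ 334.486.
Standard quotas: North 7.9764, South 5.8269, East 3.4561, West 17.7407.
Lower quotas: North 7, South 5, East 3, West 17 (sum 32, leaving 3 seats).
Remainders in descending order: North 0.9764, South 0.8269, West 0.7407, East 0.4561.
The surplus seats go to North, South, West.

North: 8, South: 6, East: 3, West: 18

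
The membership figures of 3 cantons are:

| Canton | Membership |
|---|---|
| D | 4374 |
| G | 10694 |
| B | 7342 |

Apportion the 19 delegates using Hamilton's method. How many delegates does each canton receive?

D 4, G 9, B 6

Total 22410; standard divisor 22410/19 ≈ 1179.474.
Standard quotas: D 3.7084, G 9.0668, B 6.2248.
Lower quotas: D 3, G 9, B 6 (sum 18, leaving 1 seat).
Remainders in descending order: D 0.7084, B 0.2248, G 0.0668.
Largest remainder: D receives the extra seat.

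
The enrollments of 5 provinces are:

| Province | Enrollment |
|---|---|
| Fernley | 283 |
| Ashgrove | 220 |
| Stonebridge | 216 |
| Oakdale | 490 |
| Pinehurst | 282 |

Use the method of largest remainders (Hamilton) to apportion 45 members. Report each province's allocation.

The standard divisor is 1491/45 ≈ 33.133.
Standard quotas: Fernley 8.541, Ashgrove 6.640, Stonebridge 6.519, Oakdale 14.789, Pinehurst 8.511.
Lower quotas: Fernley 8, Ashgrove 6, Stonebridge 6, Oakdale 14, Pinehurst 8 (sum 42, leaving 3 seats).
Remainders in descending order: Oakdale 0.789, Ashgrove 0.640, Fernley 0.541, Stonebridge 0.519, Pinehurst 0.511.
Largest remainders: Oakdale, Ashgrove, Fernley receive the extra seats.

Fernley=9, Ashgrove=7, Stonebridge=6, Oakdale=15, Pinehurst=8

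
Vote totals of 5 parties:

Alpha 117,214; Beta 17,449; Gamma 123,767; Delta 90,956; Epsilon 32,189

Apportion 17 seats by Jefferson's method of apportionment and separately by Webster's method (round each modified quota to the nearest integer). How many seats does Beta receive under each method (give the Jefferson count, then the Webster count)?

Jefferson: Alpha 6, Beta 0, Gamma 6, Delta 4, Epsilon 1.
Webster: Alpha 5, Beta 1, Gamma 6, Delta 4, Epsilon 1.
Beta gets 0 under Jefferson and 1 under Webster.

0 and 1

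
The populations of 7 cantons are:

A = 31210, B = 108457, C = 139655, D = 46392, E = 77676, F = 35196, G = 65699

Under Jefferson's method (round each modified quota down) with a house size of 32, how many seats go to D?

3

Standard divisor 504285/32 ≈ 15758.906; standard quotas: A 1.980, B 6.882, C 8.862, D 2.944, E 4.929, F 2.233, G 4.169.
Rounding down gives 1, 6, 8, 2, 4, 2, 4 = 27 seats, so the divisor must be adjusted.
With modified divisor 14700: modified quotas A 2.123, B 7.378, C 9.500, D 3.156, E 5.284, F 2.394, G 4.469.
Rounding down: A 2, B 7, C 9, D 3, E 5, F 2, G 4 (total 32).
D receives 3.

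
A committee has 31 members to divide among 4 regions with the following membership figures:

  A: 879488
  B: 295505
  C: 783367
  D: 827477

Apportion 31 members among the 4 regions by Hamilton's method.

Total 2785837; standard divisor 2785837/31 ≈ 89865.71.
Standard quotas: A 9.7867, B 3.2883, C 8.7171, D 9.2079.
Lower quotas: A 9, B 3, C 8, D 9 (sum 29, leaving 2 seats).
Remainders in descending order: A 0.7867, C 0.7171, B 0.2883, D 0.2079.
Largest remainders: A, C receive the extra seats.

A 10, B 3, C 9, D 9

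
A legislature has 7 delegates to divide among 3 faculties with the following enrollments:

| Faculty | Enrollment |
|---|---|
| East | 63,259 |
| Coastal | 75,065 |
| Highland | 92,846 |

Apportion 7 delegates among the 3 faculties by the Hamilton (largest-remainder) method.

East 2, Coastal 2, Highland 3

Total 231170; standard divisor 231170/7 ≈ 33024.286.
Standard quotas: East 1.9155, Coastal 2.2730, Highland 2.8114.
Lower quotas: East 1, Coastal 2, Highland 2 (sum 5, leaving 2 seats).
Remainders in descending order: East 0.9155, Highland 0.8114, Coastal 0.2730.
Largest remainders: East, Highland receive the extra seats.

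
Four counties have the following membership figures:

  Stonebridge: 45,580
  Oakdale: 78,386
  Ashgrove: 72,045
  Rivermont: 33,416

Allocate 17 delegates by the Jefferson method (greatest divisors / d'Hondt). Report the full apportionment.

Stonebridge 3, Oakdale 6, Ashgrove 6, Rivermont 2

Standard divisor 229427/17 ≈ 13495.706; standard quotas: Stonebridge 3.377, Oakdale 5.808, Ashgrove 5.338, Rivermont 2.476.
Rounding down gives 3, 5, 5, 2 = 15 seats, so the divisor must be adjusted.
With modified divisor 11700: modified quotas Stonebridge 3.896, Oakdale 6.700, Ashgrove 6.158, Rivermont 2.856.
Rounding down: Stonebridge 3, Oakdale 6, Ashgrove 6, Rivermont 2 (total 17).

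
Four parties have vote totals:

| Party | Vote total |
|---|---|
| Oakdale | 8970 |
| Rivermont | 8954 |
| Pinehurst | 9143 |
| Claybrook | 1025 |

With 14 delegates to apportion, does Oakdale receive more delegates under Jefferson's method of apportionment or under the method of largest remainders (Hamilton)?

Jefferson: Oakdale 5, Rivermont 4, Pinehurst 5, Claybrook 0.
Hamilton: Oakdale 4, Rivermont 4, Pinehurst 5, Claybrook 1.
Oakdale gets 5 under Jefferson and 4 under Hamilton.

Jefferson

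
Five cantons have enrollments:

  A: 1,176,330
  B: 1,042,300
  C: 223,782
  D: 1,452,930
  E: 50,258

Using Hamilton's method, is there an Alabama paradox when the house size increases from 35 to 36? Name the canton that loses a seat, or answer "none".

E

At 35 seats: A 10, B 9, C 2, D 13, E 1.
At 36 seats: A 11, B 10, C 2, D 13, E 0.
E drops from 1 to 0.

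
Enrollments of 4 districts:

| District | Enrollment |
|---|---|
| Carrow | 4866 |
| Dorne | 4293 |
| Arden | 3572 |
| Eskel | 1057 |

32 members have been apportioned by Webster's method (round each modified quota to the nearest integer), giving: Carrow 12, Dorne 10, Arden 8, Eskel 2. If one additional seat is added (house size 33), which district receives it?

Priority for the next seat is population ÷ (current seats + 0.5).
Priorities: Carrow 389.280, Dorne 408.857, Arden 420.235, Eskel 422.800.
Highest priority: Eskel.

Eskel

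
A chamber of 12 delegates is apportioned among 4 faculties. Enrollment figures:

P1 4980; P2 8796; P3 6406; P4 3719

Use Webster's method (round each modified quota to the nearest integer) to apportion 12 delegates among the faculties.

P1: 3; P2: 4; P3: 3; P4: 2

Standard divisor 23901/12 ≈ 1991.75; standard quotas: P1 2.500, P2 4.416, P3 3.216, P4 1.867.
Rounding to the nearest integer gives P1 3, P2 4, P3 3, P4 2 — total 12, matching the house size, so no adjustment is needed.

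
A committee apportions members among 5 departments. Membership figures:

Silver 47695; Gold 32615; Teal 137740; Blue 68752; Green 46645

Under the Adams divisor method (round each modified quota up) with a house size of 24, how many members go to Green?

Standard divisor 333447/24 ≈ 13893.625; standard quotas: Silver 3.433, Gold 2.347, Teal 9.914, Blue 4.948, Green 3.357.
Rounding up gives 4, 3, 10, 5, 4 = 26 seats, so the divisor must be adjusted.
With modified divisor 15700: modified quotas Silver 3.038, Gold 2.077, Teal 8.773, Blue 4.379, Green 2.971.
Rounding up: Silver 4, Gold 3, Teal 9, Blue 5, Green 3 (total 24).
Green receives 3.

3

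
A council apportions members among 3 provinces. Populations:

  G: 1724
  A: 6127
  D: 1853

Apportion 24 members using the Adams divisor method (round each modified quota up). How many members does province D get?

5

Standard divisor 9704/24 ≈ 404.333; standard quotas: G 4.264, A 15.153, D 4.583.
Rounding up gives 5, 16, 5 = 26 seats, so the divisor must be adjusted.
With modified divisor 434: modified quotas G 3.972, A 14.118, D 4.270.
Rounding up: G 4, A 15, D 5 (total 24).
D receives 5.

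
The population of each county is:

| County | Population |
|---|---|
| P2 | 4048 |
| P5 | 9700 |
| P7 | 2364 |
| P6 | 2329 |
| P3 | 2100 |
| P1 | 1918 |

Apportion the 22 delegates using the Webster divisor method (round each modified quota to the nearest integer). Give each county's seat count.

P2=4, P5=10, P7=2, P6=2, P3=2, P1=2

Standard divisor 22459/22 ≈ 1020.864; standard quotas: P2 3.965, P5 9.502, P7 2.316, P6 2.281, P3 2.057, P1 1.879.
Rounding to the nearest integer gives P2 4, P5 10, P7 2, P6 2, P3 2, P1 2 — total 22, matching the house size, so no adjustment is needed.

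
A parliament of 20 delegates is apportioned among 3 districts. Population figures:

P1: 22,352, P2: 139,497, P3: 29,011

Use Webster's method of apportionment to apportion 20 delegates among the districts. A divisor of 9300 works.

P1 2, P2 15, P3 3

With modified divisor 9300: modified quotas P1 2.403, P2 15.000, P3 3.119.
Rounding to the nearest integer: P1 2, P2 15, P3 3 (total 20).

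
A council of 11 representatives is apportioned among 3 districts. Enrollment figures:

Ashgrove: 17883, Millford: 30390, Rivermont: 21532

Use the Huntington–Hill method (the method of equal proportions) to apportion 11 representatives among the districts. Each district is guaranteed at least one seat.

With divisor 6506: modified quotas Ashgrove 2.749, Millford 4.671, Rivermont 3.310.
Geometric-mean thresholds: Ashgrove √(2·3)=2.449, Millford √(4·5)=4.472, Rivermont √(3·4)=3.464.
Each quota rounded against its threshold gives Ashgrove 3, Millford 5, Rivermont 3 (total 11).

Ashgrove 3; Millford 5; Rivermont 3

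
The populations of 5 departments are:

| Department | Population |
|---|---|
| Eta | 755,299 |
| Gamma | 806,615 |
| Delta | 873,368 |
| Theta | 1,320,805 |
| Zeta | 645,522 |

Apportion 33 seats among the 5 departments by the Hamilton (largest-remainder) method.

Eta: 6; Gamma: 6; Delta: 6; Theta: 10; Zeta: 5

Total 4401609; standard divisor 4401609/33 ≈ 133382.091.
Standard quotas: Eta 5.6627, Gamma 6.0474, Delta 6.5479, Theta 9.9024, Zeta 4.8396.
Lower quotas: Eta 5, Gamma 6, Delta 6, Theta 9, Zeta 4 (sum 30, leaving 3 seats).
Remainders in descending order: Theta 0.9024, Zeta 0.8396, Eta 0.6627, Delta 0.5479, Gamma 0.0474.
The surplus seats go to Theta, Zeta, Eta.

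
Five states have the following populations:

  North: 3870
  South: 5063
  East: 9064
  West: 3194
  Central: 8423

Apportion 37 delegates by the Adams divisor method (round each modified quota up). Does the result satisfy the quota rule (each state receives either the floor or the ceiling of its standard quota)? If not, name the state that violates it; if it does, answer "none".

none

Standard quotas: North 4.835, South 6.326, East 11.325, West 3.991, Central 10.524.
Adams allocation: North 5, South 7, East 11, West 4, Central 10.
Every allocation lies between the lower and upper quota.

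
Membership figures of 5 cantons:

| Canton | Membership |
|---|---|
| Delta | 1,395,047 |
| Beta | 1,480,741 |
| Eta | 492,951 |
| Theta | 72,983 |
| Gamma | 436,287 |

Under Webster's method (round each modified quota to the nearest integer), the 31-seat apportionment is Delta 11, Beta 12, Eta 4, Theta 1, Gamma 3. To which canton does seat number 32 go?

Gamma

Priority for the next seat is population ÷ (current seats + 0.5).
Priorities: Delta 121308.435, Beta 118459.280, Eta 109544.667, Theta 48655.333, Gamma 124653.429.
Highest priority: Gamma.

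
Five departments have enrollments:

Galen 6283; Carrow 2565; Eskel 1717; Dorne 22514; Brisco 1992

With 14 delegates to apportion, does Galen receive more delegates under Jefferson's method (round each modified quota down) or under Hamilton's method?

Jefferson: Galen 3, Carrow 1, Eskel 0, Dorne 10, Brisco 0.
Hamilton: Galen 2, Carrow 1, Eskel 1, Dorne 9, Brisco 1.
Galen gets 3 under Jefferson and 2 under Hamilton.

Jefferson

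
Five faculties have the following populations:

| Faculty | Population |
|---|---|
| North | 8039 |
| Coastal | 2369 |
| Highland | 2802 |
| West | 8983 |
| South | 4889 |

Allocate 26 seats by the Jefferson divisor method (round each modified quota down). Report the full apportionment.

Standard divisor 27082/26 ≈ 1041.615; standard quotas: North 7.718, Coastal 2.274, Highland 2.690, West 8.624, South 4.694.
Rounding down gives 7, 2, 2, 8, 4 = 23 seats, so the divisor must be adjusted.
With modified divisor 960: modified quotas North 8.374, Coastal 2.468, Highland 2.919, West 9.357, South 5.093.
Rounding down: North 8, Coastal 2, Highland 2, West 9, South 5 (total 26).

North: 8, Coastal: 2, Highland: 2, West: 9, South: 5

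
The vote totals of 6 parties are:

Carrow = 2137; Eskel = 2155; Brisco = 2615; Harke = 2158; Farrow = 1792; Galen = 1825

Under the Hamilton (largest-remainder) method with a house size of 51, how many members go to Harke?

The standard divisor is 12682/51 ≈ 248.667.
Standard quotas: Carrow 8.594, Eskel 8.666, Brisco 10.516, Harke 8.678, Farrow 7.206, Galen 7.339.
Lower quotas: Carrow 8, Eskel 8, Brisco 10, Harke 8, Farrow 7, Galen 7 (sum 48, leaving 3 seats).
Remainders in descending order: Harke 0.678, Eskel 0.666, Carrow 0.594, Brisco 0.516, Galen 0.339, Farrow 0.206.
Largest remainders: Harke, Eskel, Carrow receive the extra seats.
Harke receives 9.

9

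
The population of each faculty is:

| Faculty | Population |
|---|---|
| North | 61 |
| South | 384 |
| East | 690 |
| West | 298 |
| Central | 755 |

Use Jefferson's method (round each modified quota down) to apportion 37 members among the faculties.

Standard divisor 2188/37 ≈ 59.135; standard quotas: North 1.032, South 6.494, East 11.668, West 5.039, Central 12.767.
Rounding down gives 1, 6, 11, 5, 12 = 35 seats, so the divisor must be adjusted.
With modified divisor 56: modified quotas North 1.089, South 6.857, East 12.321, West 5.321, Central 13.482.
Rounding down: North 1, South 6, East 12, West 5, Central 13 (total 37).

North 1; South 6; East 12; West 5; Central 13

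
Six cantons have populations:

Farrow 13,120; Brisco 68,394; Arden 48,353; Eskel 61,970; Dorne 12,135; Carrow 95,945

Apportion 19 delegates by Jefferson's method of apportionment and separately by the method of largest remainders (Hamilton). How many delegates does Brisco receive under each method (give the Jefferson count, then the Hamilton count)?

Jefferson: Farrow 0, Brisco 5, Arden 3, Eskel 4, Dorne 0, Carrow 7.
Hamilton: Farrow 1, Brisco 4, Arden 3, Eskel 4, Dorne 1, Carrow 6.
Brisco gets 5 under Jefferson and 4 under Hamilton.

5 and 4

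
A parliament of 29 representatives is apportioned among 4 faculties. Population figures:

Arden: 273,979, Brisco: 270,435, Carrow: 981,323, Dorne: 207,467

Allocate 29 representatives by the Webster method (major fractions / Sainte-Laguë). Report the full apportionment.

Arden: 5, Brisco: 5, Carrow: 16, Dorne: 3

Standard divisor 1733204/29 ≈ 59765.655; standard quotas: Arden 4.584, Brisco 4.525, Carrow 16.420, Dorne 3.471.
Rounding to the nearest integer gives Arden 5, Brisco 5, Carrow 16, Dorne 3 — total 29, matching the house size, so no adjustment is needed.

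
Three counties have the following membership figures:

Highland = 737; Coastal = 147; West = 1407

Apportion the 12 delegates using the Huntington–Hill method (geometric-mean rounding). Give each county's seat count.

Highland 4, Coastal 1, West 7

With divisor 200: modified quotas Highland 3.685, Coastal 0.735, West 7.035.
Geometric-mean thresholds: Highland √(3·4)=3.464, Coastal (min 1), West √(7·8)=7.483.
Each quota rounded against its threshold gives Highland 4, Coastal 1, West 7 (total 12).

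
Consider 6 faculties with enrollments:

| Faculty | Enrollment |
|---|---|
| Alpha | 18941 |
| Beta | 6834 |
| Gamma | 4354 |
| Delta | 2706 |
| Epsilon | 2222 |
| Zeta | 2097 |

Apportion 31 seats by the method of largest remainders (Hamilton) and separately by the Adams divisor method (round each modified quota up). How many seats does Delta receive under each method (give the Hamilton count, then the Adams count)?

2 and 3

Hamilton: Alpha 16, Beta 6, Gamma 3, Delta 2, Epsilon 2, Zeta 2.
Adams: Alpha 14, Beta 6, Gamma 4, Delta 3, Epsilon 2, Zeta 2.
Delta gets 2 under Hamilton and 3 under Adams.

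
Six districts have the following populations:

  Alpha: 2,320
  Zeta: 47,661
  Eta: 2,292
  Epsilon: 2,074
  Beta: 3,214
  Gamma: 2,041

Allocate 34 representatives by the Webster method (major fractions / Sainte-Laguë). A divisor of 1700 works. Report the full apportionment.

With modified divisor 1700: modified quotas Alpha 1.365, Zeta 28.036, Eta 1.348, Epsilon 1.220, Beta 1.891, Gamma 1.201.
Rounding to the nearest integer: Alpha 1, Zeta 28, Eta 1, Epsilon 1, Beta 2, Gamma 1 (total 34).

Alpha=1, Zeta=28, Eta=1, Epsilon=1, Beta=2, Gamma=1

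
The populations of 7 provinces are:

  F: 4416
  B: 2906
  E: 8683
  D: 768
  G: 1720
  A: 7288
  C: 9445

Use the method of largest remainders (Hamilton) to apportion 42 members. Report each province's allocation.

Total 35226; standard divisor 35226/42 ≈ 838.714.
Standard quotas: F 5.2652, B 3.4648, E 10.3528, D 0.9157, G 2.0508, A 8.6895, C 11.2613.
Lower quotas: F 5, B 3, E 10, D 0, G 2, A 8, C 11 (sum 39, leaving 3 seats).
Remainders in descending order: D 0.9157, A 0.6895, B 0.4648, E 0.3528, F 0.2652, C 0.2613, G 0.0508.
The surplus seats go to D, A, B.

F=5, B=4, E=10, D=1, G=2, A=9, C=11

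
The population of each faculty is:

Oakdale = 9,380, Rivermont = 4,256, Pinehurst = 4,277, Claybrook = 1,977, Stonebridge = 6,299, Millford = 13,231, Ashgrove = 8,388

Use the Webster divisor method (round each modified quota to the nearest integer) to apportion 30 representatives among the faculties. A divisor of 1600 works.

Oakdale 6, Rivermont 3, Pinehurst 3, Claybrook 1, Stonebridge 4, Millford 8, Ashgrove 5

With modified divisor 1600: modified quotas Oakdale 5.862, Rivermont 2.660, Pinehurst 2.673, Claybrook 1.236, Stonebridge 3.937, Millford 8.269, Ashgrove 5.242.
Rounding to the nearest integer: Oakdale 6, Rivermont 3, Pinehurst 3, Claybrook 1, Stonebridge 4, Millford 8, Ashgrove 5 (total 30).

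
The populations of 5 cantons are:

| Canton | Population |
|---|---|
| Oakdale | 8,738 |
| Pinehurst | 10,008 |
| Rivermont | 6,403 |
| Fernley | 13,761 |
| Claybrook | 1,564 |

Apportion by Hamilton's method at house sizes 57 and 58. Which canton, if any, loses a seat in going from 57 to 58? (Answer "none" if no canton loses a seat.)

At 57 seats: Oakdale 12, Pinehurst 14, Rivermont 9, Fernley 20, Claybrook 2.
At 58 seats: Oakdale 13, Pinehurst 14, Rivermont 9, Fernley 20, Claybrook 2.
No canton's allocation decreased.

none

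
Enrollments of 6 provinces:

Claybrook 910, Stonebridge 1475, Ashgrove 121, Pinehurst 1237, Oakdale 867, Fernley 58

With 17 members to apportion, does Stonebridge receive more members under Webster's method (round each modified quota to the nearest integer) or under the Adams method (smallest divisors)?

Webster: Claybrook 3, Stonebridge 6, Ashgrove 0, Pinehurst 5, Oakdale 3, Fernley 0.
Adams: Claybrook 3, Stonebridge 5, Ashgrove 1, Pinehurst 4, Oakdale 3, Fernley 1.
Stonebridge gets 6 under Webster and 5 under Adams.

Webster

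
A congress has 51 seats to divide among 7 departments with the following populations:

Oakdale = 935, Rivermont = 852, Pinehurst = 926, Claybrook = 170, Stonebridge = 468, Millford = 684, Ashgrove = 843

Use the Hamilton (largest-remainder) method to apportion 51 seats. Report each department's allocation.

Total 4878; standard divisor 4878/51 ≈ 95.647.
Standard quotas: Oakdale 9.776, Rivermont 8.908, Pinehurst 9.681, Claybrook 1.777, Stonebridge 4.893, Millford 7.151, Ashgrove 8.814.
Lower quotas: Oakdale 9, Rivermont 8, Pinehurst 9, Claybrook 1, Stonebridge 4, Millford 7, Ashgrove 8 (sum 46, leaving 5 seats).
Remainders in descending order: Rivermont 0.908, Stonebridge 0.893, Ashgrove 0.814, Claybrook 0.777, Oakdale 0.776, Pinehurst 0.681, Millford 0.151.
The surplus seats go to Rivermont, Stonebridge, Ashgrove, Claybrook, Oakdale.

Oakdale 10, Rivermont 9, Pinehurst 9, Claybrook 2, Stonebridge 5, Millford 7, Ashgrove 9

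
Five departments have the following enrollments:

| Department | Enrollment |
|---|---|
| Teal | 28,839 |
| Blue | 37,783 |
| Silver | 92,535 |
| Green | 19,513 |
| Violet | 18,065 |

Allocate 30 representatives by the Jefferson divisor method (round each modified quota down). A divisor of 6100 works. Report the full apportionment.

Teal 4, Blue 6, Silver 15, Green 3, Violet 2

With modified divisor 6100: modified quotas Teal 4.728, Blue 6.194, Silver 15.170, Green 3.199, Violet 2.961.
Rounding down: Teal 4, Blue 6, Silver 15, Green 3, Violet 2 (total 30).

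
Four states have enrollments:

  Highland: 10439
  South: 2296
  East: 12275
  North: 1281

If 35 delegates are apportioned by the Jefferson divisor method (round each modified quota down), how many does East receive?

Standard divisor 26291/35 ≈ 751.171; standard quotas: Highland 13.897, South 3.057, East 16.341, North 1.705.
Rounding down gives 13, 3, 16, 1 = 33 seats, so the divisor must be adjusted.
With modified divisor 700: modified quotas Highland 14.913, South 3.280, East 17.536, North 1.830.
Rounding down: Highland 14, South 3, East 17, North 1 (total 35).
East receives 17.

17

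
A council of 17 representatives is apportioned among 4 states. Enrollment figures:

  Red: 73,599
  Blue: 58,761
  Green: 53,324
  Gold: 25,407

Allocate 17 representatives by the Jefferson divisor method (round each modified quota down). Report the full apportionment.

Red=6, Blue=5, Green=4, Gold=2

Standard divisor 211091/17 ≈ 12417.118; standard quotas: Red 5.927, Blue 4.732, Green 4.294, Gold 2.046.
Rounding down gives 5, 4, 4, 2 = 15 seats, so the divisor must be adjusted.
With modified divisor 11200: modified quotas Red 6.571, Blue 5.247, Green 4.761, Gold 2.268.
Rounding down: Red 6, Blue 5, Green 4, Gold 2 (total 17).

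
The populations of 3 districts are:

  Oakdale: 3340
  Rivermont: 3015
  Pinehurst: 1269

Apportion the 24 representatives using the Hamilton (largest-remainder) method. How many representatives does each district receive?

Standard divisor: 7624 ÷ 24 ≈ 317.667.
Standard quotas: Oakdale 10.514, Rivermont 9.491, Pinehurst 3.995.
Lower quotas: Oakdale 10, Rivermont 9, Pinehurst 3 (sum 22, leaving 2 seats).
Remainders in descending order: Pinehurst 0.995, Oakdale 0.514, Rivermont 0.491.
Largest remainders: Pinehurst, Oakdale receive the extra seats.

Oakdale 11, Rivermont 9, Pinehurst 4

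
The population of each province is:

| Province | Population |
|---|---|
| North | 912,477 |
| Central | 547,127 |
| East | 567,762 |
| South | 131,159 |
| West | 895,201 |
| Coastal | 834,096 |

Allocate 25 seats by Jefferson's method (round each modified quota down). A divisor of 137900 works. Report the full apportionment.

North=6, Central=3, East=4, South=0, West=6, Coastal=6

With modified divisor 137900: modified quotas North 6.617, Central 3.968, East 4.117, South 0.951, West 6.492, Coastal 6.049.
Rounding down: North 6, Central 3, East 4, South 0, West 6, Coastal 6 (total 25).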